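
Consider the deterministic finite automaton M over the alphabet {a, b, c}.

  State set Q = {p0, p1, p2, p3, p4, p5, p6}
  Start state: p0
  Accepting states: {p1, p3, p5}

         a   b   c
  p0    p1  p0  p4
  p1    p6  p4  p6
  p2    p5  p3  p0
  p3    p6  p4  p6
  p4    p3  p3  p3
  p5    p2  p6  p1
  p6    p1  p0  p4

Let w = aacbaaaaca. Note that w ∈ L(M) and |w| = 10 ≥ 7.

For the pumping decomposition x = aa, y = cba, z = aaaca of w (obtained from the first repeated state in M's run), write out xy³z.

xy^3z = aa·cba·cba·cba·aaaca = aacbacbacbaaaaca.
Reading y = cba takes M from p6 back to p6, so after x·y·y·y the machine is still in p6, and z then leads to the accepting state p1. Hence aacbacbacbaaaaca ∈ L(M).

aacbacbacbaaaaca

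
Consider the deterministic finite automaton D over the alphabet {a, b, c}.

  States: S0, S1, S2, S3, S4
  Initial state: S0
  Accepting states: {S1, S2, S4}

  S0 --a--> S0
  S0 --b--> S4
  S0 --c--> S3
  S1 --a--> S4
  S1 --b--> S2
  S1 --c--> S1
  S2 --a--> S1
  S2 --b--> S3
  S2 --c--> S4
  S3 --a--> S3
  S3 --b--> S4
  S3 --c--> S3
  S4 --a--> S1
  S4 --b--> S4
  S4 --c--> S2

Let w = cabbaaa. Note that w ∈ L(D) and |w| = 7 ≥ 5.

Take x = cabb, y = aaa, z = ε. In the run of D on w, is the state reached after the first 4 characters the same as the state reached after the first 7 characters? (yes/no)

Run of D on the first 7 characters of w = c a b b a a a:
  step 0: S0  (start)
  step 1: S3  (read c: S0→S3)
  step 2: S3  (read a: S3→S3)
  step 3: S4  (read b: S3→S4)
  step 4: S4  (read b: S4→S4)
  step 5: S1  (read a: S4→S1)
  step 6: S4  (read a: S1→S4)
  step 7: S1  (read a: S4→S1)

After x (step 4): S4. After xy (step 7): S1.
They differ (S4 ≠ S1), so y is not a cycle from the state after x; this split is not the one the pumping-lemma construction produces, and pumping y need not keep the string in L(D).

no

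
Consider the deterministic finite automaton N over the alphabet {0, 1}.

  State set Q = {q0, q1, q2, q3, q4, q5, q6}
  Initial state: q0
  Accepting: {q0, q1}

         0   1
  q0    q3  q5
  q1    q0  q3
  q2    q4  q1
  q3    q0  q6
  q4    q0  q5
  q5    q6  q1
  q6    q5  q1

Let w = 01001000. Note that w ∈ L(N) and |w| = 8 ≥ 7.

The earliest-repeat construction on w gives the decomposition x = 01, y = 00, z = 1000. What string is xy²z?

0100001000

xy^2z = 01·00·00·1000 = 0100001000.
Reading y = 00 takes N from q6 back to q6, so after x·y·y the machine is still in q6, and z then leads to the accepting state q0. Hence 0100001000 ∈ L(N).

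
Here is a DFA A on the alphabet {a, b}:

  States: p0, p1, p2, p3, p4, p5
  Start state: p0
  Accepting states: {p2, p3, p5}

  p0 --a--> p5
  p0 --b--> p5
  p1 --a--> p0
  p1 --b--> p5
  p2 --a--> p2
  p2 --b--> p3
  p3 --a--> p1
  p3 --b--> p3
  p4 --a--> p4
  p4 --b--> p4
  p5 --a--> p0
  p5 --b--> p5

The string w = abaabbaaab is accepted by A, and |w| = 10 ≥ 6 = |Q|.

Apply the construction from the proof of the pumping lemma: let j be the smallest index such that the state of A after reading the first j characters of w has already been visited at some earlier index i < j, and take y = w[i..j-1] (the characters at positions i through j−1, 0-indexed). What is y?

State sequence: p0 -a-> p5 -b-> p5 -a-> p0 -a-> p5 -b-> p5 -b-> p5 -a-> p0 -a-> p5 -a-> p0 -b-> p5
First repeat at step 2: p5 was already visited.

So i = 1, j = 2, giving x = w[0:1] = a, y = w[1:2] = b, z = w[2:10] = aabbaaab.
Check: |xy| = 2 ≤ 6 and |y| = 1 ≥ 1. Reading y takes A from p5 back to p5, so every xyⁱz is accepted.
Since A has 6 states, any run of length ≥ 6 visits 6+1 states, so by pigeonhole some state repeats within the first 6 steps — that repeat gives the pumpable loop.

b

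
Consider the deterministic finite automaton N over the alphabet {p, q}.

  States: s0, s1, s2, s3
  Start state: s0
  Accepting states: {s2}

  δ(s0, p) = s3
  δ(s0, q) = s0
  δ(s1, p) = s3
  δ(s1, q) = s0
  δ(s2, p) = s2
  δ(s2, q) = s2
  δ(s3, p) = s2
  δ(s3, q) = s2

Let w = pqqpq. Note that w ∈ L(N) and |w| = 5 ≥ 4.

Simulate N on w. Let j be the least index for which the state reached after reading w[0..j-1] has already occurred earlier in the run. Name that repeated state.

s2

State sequence: s0 -p-> s3 -q-> s2 -q-> s2 -p-> s2 -q-> s2
First repeat at step 3: s2 was already visited.

The earliest repeat is at step j = 3: N is in s2, which it already visited at step i = 2.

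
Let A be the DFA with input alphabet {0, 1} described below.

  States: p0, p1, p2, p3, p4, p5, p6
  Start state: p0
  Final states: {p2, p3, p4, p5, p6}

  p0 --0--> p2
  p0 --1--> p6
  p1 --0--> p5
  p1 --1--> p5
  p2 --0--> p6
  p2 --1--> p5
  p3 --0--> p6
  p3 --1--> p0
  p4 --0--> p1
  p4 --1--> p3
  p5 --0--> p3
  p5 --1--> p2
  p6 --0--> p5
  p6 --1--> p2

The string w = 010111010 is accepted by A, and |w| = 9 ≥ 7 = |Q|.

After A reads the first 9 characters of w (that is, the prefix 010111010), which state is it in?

p6

State sequence: p0 -0-> p2 -1-> p5 -0-> p3 -1-> p0 -1-> p6 -1-> p2 -0-> p6 -1-> p2 -0-> p6

After reading 9 characters, A is in state p6.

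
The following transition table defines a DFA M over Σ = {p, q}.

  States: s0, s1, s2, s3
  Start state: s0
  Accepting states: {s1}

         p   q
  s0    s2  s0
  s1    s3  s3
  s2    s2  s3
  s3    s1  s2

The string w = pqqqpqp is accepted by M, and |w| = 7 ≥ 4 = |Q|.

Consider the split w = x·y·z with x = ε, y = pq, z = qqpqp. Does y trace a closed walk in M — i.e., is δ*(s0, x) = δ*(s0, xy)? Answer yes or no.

Run of M on the first 2 characters of w = p q:
  step 0: s0  (start)
  step 1: s2  (read p: s0→s2)
  step 2: s3  (read q: s2→s3)

After x (step 0): s0. After xy (step 2): s3.
They differ (s0 ≠ s3), so y is not a cycle from the state after x; this split is not the one the pumping-lemma construction produces, and pumping y need not keep the string in L(M).

no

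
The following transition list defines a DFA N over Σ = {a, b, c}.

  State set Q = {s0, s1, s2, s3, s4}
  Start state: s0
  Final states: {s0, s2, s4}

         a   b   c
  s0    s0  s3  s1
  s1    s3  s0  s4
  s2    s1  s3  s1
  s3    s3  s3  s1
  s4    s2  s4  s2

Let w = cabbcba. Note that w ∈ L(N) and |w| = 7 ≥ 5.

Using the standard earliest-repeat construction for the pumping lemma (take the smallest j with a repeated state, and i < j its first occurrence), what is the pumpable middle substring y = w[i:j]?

State sequence: s0 -c-> s1 -a-> s3 -b-> s3 -b-> s3 -c-> s1 -b-> s0 -a-> s0
First repeat at step 3: s3 was already visited.

So i = 2, j = 3, giving x = w[0:2] = ca, y = w[2:3] = b, z = w[3:7] = bcba.
Check: |xy| = 3 ≤ 5 and |y| = 1 ≥ 1. Reading y takes N from s3 back to s3, so every xyⁱz is accepted.

b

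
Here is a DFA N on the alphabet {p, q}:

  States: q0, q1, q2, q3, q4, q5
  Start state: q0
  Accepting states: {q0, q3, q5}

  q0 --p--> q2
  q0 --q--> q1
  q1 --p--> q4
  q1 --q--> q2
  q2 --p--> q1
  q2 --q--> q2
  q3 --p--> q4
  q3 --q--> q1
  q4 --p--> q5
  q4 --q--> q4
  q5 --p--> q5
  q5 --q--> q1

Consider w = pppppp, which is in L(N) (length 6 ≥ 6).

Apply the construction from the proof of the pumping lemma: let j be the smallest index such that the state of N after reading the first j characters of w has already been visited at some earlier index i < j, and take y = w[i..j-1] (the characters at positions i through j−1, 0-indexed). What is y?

Run of N on w = p p p p p p:
  step 0: q0  (start)
  step 1: q2  (read p: q0→q2)
  step 2: q1  (read p: q2→q1)
  step 3: q4  (read p: q1→q4)
  step 4: q5  (read p: q4→q5)
  step 5: q5  (read p: q5→q5)   ← first repeat (q5 seen earlier)
  step 6: q5  (read p: q5→q5)

So i = 4, j = 5, giving x = w[0:4] = pppp, y = w[4:5] = p, z = w[5:6] = p.
Check: |xy| = 5 ≤ 6 and |y| = 1 ≥ 1. Reading y takes N from q5 back to q5, so every xyⁱz is accepted.

p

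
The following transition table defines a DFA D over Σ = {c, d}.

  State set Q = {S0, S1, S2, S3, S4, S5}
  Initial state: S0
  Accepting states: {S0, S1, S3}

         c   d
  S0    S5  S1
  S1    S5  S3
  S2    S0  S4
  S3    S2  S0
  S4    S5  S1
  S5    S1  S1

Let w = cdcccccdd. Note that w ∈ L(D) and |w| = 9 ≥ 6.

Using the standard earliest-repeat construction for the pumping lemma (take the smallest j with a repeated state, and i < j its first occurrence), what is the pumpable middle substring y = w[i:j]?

dc

Run of D on w = c d c c c c c d d:
  step 0: S0  (start)
  step 1: S5  (read c: S0→S5)
  step 2: S1  (read d: S5→S1)
  step 3: S5  (read c: S1→S5)   ← first repeat (S5 seen earlier)
  step 4: S1  (read c: S5→S1)
  step 5: S5  (read c: S1→S5)
  step 6: S1  (read c: S5→S1)
  step 7: S5  (read c: S1→S5)
  step 8: S1  (read d: S5→S1)
  step 9: S3  (read d: S1→S3)

So i = 1, j = 3, giving x = w[0:1] = c, y = w[1:3] = dc, z = w[3:9] = ccccdd.
Check: |xy| = 3 ≤ 6 and |y| = 2 ≥ 1. Reading y takes D from S5 back to S5, so every xyⁱz is accepted.
The DFA has 6 states, so the proof of the pumping lemma guarantees a repeated state among the first 6+1 visited; the segment between the two visits is the pumpable y.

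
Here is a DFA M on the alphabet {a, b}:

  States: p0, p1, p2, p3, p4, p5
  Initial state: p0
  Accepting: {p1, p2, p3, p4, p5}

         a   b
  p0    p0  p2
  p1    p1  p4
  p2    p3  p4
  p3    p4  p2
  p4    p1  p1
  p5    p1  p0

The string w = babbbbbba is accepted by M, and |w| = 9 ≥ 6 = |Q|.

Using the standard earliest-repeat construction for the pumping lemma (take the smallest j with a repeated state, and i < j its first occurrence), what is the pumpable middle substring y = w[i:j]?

Run of M on w = b a b b b b b b a:
  step 0: p0  (start)
  step 1: p2  (read b: p0→p2)
  step 2: p3  (read a: p2→p3)
  step 3: p2  (read b: p3→p2)   ← first repeat (p2 seen earlier)
  step 4: p4  (read b: p2→p4)
  step 5: p1  (read b: p4→p1)
  step 6: p4  (read b: p1→p4)
  step 7: p1  (read b: p4→p1)
  step 8: p4  (read b: p1→p4)
  step 9: p1  (read a: p4→p1)

So i = 1, j = 3, giving x = w[0:1] = b, y = w[1:3] = ab, z = w[3:9] = bbbbba.
Check: |xy| = 3 ≤ 6 and |y| = 2 ≥ 1. Reading y takes M from p2 back to p2, so every xyⁱz is accepted.

ab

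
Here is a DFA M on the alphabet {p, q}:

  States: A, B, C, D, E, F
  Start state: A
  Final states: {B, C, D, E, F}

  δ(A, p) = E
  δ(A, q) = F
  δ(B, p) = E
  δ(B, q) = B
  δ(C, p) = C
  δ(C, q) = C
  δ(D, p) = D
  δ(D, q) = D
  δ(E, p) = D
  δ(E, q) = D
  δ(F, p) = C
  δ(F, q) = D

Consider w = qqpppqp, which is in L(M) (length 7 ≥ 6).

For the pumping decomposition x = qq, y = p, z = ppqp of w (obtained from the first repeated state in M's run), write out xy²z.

qqppppqp

xy^2z = qq·p·p·ppqp = qqppppqp.
Reading y = p takes M from D back to D, so after x·y·y the machine is still in D, and z then leads to the accepting state D. Hence qqppppqp ∈ L(M).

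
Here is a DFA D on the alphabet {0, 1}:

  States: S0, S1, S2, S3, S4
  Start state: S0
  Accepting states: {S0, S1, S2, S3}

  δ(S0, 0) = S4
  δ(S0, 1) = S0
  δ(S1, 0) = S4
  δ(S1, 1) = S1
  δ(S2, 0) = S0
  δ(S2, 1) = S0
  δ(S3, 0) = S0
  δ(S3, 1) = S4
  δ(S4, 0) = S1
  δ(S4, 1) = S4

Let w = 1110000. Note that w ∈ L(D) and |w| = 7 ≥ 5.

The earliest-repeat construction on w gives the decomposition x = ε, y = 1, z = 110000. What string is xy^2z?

xy^2z = ε·1·1·110000 = 11110000.
Reading y = 1 takes D from S0 back to S0, so after x·y·y the machine is still in S0, and z then leads to the accepting state S1. Hence 11110000 ∈ L(D).

11110000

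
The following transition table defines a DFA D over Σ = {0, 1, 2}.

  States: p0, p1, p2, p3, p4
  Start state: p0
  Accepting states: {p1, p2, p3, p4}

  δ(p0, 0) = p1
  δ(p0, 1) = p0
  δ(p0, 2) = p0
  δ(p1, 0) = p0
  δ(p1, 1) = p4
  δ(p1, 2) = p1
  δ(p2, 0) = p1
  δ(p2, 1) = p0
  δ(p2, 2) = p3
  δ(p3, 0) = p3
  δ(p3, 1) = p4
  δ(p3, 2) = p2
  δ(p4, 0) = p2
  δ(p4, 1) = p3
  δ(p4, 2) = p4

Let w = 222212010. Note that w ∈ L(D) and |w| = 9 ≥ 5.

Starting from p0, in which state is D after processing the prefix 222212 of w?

p0

Run of D on the first 6 characters of w = 2 2 2 2 1 2:
  step 0: p0  (start)
  step 1: p0  (read 2: p0→p0)
  step 2: p0  (read 2: p0→p0)
  step 3: p0  (read 2: p0→p0)
  step 4: p0  (read 2: p0→p0)
  step 5: p0  (read 1: p0→p0)
  step 6: p0  (read 2: p0→p0)

After reading 6 characters, D is in state p0.
(This kind of state-tracing is the core of the pumping-lemma construction: with 5 states, pigeonhole forces a repeat within the first 5 steps.)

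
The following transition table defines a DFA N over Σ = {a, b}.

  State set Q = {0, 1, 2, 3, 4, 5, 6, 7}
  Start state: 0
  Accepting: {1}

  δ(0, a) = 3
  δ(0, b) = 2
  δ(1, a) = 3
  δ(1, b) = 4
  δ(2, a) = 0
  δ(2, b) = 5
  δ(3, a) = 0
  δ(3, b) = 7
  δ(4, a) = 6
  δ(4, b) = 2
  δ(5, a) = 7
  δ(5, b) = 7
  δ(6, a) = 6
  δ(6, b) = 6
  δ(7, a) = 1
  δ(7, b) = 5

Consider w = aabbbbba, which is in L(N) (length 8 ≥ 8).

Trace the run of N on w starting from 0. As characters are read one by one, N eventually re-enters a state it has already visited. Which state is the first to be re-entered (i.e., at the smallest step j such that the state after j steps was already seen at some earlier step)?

0

Run of N on w = a a b b b b b a:
  step 0: 0  (start)
  step 1: 3  (read a: 0→3)
  step 2: 0  (read a: 3→0)   ← first repeat (0 seen earlier)
  step 3: 2  (read b: 0→2)
  step 4: 5  (read b: 2→5)
  step 5: 7  (read b: 5→7)
  step 6: 5  (read b: 7→5)
  step 7: 7  (read b: 5→7)
  step 8: 1  (read a: 7→1)

The earliest repeat is at step j = 2: N is in 0, which it already visited at step i = 0.
The DFA has 8 states, so the proof of the pumping lemma guarantees a repeated state among the first 8+1 visited; the segment between the two visits is the pumpable y.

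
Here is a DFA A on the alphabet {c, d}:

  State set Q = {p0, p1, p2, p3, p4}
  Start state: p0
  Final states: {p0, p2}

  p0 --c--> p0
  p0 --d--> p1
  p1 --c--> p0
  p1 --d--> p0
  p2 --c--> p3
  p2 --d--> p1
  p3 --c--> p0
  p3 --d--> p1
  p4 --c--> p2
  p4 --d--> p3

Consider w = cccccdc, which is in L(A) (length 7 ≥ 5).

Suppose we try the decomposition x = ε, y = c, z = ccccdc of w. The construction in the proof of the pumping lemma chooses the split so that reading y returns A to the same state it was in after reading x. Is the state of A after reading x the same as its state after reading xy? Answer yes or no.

State sequence: p0 -c-> p0

After x (step 0): p0. After xy (step 1): p0.
They match, so y = c drives A around a cycle from p0 back to itself; pumping y any number of times keeps A in p0 before reading z, and xyⁱz ∈ L(A) for every i ≥ 0.

yes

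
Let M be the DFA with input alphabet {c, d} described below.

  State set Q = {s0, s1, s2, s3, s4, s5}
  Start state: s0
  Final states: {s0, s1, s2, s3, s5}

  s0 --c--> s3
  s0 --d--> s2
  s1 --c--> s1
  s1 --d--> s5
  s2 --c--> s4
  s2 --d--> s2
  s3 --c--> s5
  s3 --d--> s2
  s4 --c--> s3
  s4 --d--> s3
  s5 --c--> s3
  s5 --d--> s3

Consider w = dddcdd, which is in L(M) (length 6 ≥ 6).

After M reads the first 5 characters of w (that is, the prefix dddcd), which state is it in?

s3

Run of M on the first 5 characters of w = d d d c d:
  step 0: s0  (start)
  step 1: s2  (read d: s0→s2)
  step 2: s2  (read d: s2→s2)
  step 3: s2  (read d: s2→s2)
  step 4: s4  (read c: s2→s4)
  step 5: s3  (read d: s4→s3)

After reading 5 characters, M is in state s3.
(This kind of state-tracing is the core of the pumping-lemma construction: with 6 states, pigeonhole forces a repeat within the first 6 steps.)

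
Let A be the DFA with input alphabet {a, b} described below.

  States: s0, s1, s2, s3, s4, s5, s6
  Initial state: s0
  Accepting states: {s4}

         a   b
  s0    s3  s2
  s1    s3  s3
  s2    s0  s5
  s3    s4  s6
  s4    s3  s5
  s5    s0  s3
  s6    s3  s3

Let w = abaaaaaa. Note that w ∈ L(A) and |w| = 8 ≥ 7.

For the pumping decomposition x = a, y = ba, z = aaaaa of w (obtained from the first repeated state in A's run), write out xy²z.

xy^2z = a·ba·ba·aaaaa = ababaaaaaa.
Reading y = ba takes A from s3 back to s3, so after x·y·y the machine is still in s3, and z then leads to the accepting state s4. Hence ababaaaaaa ∈ L(A).

ababaaaaaa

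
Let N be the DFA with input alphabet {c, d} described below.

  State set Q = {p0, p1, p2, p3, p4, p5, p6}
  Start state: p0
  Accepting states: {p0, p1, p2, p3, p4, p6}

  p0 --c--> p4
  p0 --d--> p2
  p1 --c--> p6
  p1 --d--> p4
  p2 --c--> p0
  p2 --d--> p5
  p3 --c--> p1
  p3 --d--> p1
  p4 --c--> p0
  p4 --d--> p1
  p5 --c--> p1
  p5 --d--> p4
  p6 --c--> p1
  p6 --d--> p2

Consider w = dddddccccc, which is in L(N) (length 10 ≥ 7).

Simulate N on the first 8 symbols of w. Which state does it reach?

Run of N on the first 8 characters of w = d d d d d c c c:
  step 0: p0  (start)
  step 1: p2  (read d: p0→p2)
  step 2: p5  (read d: p2→p5)
  step 3: p4  (read d: p5→p4)
  step 4: p1  (read d: p4→p1)
  step 5: p4  (read d: p1→p4)
  step 6: p0  (read c: p4→p0)
  step 7: p4  (read c: p0→p4)
  step 8: p0  (read c: p4→p0)

After reading 8 characters, N is in state p0.

p0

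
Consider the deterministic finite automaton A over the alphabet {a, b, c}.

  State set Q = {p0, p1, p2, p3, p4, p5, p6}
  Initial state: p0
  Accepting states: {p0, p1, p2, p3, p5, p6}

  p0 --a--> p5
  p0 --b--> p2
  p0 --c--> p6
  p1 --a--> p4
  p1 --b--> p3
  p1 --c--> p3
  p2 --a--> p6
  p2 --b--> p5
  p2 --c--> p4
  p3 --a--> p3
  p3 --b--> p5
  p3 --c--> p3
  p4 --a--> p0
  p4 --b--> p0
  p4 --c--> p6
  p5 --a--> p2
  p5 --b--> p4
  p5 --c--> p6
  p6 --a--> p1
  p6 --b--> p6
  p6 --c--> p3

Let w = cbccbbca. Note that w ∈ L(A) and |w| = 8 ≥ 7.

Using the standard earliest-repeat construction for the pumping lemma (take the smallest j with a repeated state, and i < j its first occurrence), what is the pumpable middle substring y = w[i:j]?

b

State sequence: p0 -c-> p6 -b-> p6 -c-> p3 -c-> p3 -b-> p5 -b-> p4 -c-> p6 -a-> p1
First repeat at step 2: p6 was already visited.

So i = 1, j = 2, giving x = w[0:1] = c, y = w[1:2] = b, z = w[2:8] = ccbbca.
Check: |xy| = 2 ≤ 7 and |y| = 1 ≥ 1. Reading y takes A from p6 back to p6, so every xyⁱz is accepted.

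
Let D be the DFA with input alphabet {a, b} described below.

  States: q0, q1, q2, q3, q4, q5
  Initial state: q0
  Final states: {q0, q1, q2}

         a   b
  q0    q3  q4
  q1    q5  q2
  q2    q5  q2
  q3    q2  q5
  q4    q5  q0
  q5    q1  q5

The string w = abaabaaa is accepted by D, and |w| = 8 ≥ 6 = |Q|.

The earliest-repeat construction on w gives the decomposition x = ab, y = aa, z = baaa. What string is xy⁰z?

xy⁰z = xz = ab·baaa = abbaaa.
Reading y = aa takes D from q5 back to q5, so after x the machine is still in q5, and z then leads to the accepting state q1. Hence abbaaa ∈ L(D).

abbaaa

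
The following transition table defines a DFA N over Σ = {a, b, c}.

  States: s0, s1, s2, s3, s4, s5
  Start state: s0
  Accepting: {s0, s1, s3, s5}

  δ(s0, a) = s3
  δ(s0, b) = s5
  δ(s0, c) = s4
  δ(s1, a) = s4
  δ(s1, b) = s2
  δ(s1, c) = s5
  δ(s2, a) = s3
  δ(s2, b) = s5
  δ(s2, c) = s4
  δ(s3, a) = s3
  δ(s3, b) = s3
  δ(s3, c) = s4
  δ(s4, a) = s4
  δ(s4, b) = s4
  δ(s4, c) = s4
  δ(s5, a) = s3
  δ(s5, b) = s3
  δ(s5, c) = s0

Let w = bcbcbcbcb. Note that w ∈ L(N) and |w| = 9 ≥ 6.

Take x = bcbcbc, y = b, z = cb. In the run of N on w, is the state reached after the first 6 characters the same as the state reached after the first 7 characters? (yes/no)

Run of N on the first 7 characters of w = b c b c b c b:
  step 0: s0  (start)
  step 1: s5  (read b: s0→s5)
  step 2: s0  (read c: s5→s0)
  step 3: s5  (read b: s0→s5)
  step 4: s0  (read c: s5→s0)
  step 5: s5  (read b: s0→s5)
  step 6: s0  (read c: s5→s0)
  step 7: s5  (read b: s0→s5)

After x (step 6): s0. After xy (step 7): s5.
They differ (s0 ≠ s5), so y is not a cycle from the state after x; this split is not the one the pumping-lemma construction produces, and pumping y need not keep the string in L(N).

no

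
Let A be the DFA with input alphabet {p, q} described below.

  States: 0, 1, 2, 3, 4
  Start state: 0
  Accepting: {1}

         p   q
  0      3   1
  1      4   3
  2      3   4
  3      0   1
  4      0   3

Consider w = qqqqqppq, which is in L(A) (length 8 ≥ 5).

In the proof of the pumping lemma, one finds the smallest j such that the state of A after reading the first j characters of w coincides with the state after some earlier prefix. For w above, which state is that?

1

State sequence: 0 -q-> 1 -q-> 3 -q-> 1 -q-> 3 -q-> 1 -p-> 4 -p-> 0 -q-> 1
First repeat at step 3: 1 was already visited.

The earliest repeat is at step j = 3: A is in 1, which it already visited at step i = 1.
With |Q| = 5, pigeonhole forces a state repeat no later than step 5; the substring read between the first and second visits to that state can be pumped.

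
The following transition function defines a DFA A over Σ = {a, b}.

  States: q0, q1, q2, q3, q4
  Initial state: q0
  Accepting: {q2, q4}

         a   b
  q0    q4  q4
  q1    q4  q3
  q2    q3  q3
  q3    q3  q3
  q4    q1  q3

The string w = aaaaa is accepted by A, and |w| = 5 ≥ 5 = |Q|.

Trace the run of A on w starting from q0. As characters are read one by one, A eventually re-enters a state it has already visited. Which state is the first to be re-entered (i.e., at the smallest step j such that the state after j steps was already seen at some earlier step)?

Run of A on w = a a a a a:
  step 0: q0  (start)
  step 1: q4  (read a: q0→q4)
  step 2: q1  (read a: q4→q1)
  step 3: q4  (read a: q1→q4)   ← first repeat (q4 seen earlier)
  step 4: q1  (read a: q4→q1)
  step 5: q4  (read a: q1→q4)

The earliest repeat is at step j = 3: A is in q4, which it already visited at step i = 1.
With |Q| = 5, pigeonhole forces a state repeat no later than step 5; the substring read between the first and second visits to that state can be pumped.

q4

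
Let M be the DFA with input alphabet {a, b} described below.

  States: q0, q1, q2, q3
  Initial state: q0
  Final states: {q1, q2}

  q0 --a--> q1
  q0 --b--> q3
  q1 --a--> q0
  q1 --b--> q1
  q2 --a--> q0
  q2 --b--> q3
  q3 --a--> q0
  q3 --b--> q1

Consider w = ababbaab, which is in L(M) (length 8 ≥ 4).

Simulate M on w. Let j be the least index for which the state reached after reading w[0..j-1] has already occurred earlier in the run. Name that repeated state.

State sequence: q0 -a-> q1 -b-> q1 -a-> q0 -b-> q3 -b-> q1 -a-> q0 -a-> q1 -b-> q1
First repeat at step 2: q1 was already visited.

The earliest repeat is at step j = 2: M is in q1, which it already visited at step i = 1.

q1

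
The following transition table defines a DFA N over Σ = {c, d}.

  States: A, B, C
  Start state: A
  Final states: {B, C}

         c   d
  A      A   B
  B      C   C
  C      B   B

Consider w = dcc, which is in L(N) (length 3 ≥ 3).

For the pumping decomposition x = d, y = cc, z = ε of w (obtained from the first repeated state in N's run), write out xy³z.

xy^3z = d·cc·cc·cc·ε = dcccccc.
Reading y = cc takes N from B back to B, so after x·y·y·y the machine is still in B, and z then leads to the accepting state B. Hence dcccccc ∈ L(N).

dcccccc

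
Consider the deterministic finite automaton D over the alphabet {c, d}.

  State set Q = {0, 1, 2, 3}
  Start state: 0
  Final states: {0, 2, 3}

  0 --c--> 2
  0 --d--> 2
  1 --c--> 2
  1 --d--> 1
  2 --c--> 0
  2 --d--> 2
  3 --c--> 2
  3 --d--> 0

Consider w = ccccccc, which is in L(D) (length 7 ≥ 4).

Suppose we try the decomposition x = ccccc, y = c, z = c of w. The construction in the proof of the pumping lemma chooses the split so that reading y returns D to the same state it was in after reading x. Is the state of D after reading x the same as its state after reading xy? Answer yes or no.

Run of D on the first 6 characters of w = c c c c c c:
  step 0: 0  (start)
  step 1: 2  (read c: 0→2)
  step 2: 0  (read c: 2→0)
  step 3: 2  (read c: 0→2)
  step 4: 0  (read c: 2→0)
  step 5: 2  (read c: 0→2)
  step 6: 0  (read c: 2→0)

After x (step 5): 2. After xy (step 6): 0.
They differ (2 ≠ 0), so y is not a cycle from the state after x; this split is not the one the pumping-lemma construction produces, and pumping y need not keep the string in L(D).

no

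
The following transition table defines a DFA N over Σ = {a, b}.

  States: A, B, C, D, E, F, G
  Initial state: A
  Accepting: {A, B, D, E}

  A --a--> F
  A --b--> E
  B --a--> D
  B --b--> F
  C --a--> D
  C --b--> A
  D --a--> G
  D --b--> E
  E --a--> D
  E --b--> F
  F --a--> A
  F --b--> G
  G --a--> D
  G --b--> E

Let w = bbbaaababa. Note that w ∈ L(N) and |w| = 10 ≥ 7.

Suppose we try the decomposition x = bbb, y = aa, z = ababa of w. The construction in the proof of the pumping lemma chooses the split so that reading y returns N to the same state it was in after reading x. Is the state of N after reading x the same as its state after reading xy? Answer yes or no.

yes

State sequence: A -b-> E -b-> F -b-> G -a-> D -a-> G

After x (step 3): G. After xy (step 5): G.
They match, so y = aa drives N around a cycle from G back to itself; pumping y any number of times keeps N in G before reading z, and xyⁱz ∈ L(N) for every i ≥ 0.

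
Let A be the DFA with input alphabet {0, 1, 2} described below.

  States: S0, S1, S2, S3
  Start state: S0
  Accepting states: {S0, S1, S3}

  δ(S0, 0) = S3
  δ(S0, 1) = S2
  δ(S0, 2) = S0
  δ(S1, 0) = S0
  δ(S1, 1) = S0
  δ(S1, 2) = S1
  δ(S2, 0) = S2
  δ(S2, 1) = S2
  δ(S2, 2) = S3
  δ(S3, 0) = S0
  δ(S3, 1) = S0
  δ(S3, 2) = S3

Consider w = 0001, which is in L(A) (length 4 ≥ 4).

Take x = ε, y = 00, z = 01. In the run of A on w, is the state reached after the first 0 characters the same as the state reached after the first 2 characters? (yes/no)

Run of A on the first 2 characters of w = 0 0:
  step 0: S0  (start)
  step 1: S3  (read 0: S0→S3)
  step 2: S0  (read 0: S3→S0)

After x (step 0): S0. After xy (step 2): S0.
They match, so y = 00 drives A around a cycle from S0 back to itself; pumping y any number of times keeps A in S0 before reading z, and xyⁱz ∈ L(A) for every i ≥ 0.

yes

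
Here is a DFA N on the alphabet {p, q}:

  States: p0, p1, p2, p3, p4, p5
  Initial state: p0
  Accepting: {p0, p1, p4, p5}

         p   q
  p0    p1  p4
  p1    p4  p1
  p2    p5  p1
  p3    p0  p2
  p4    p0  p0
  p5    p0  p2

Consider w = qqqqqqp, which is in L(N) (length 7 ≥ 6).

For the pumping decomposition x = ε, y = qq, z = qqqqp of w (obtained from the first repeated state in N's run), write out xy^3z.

qqqqqqqqqqp

xy^3z = ε·qq·qq·qq·qqqqp = qqqqqqqqqqp.
Reading y = qq takes N from p0 back to p0, so after x·y·y·y the machine is still in p0, and z then leads to the accepting state p1. Hence qqqqqqqqqqp ∈ L(N).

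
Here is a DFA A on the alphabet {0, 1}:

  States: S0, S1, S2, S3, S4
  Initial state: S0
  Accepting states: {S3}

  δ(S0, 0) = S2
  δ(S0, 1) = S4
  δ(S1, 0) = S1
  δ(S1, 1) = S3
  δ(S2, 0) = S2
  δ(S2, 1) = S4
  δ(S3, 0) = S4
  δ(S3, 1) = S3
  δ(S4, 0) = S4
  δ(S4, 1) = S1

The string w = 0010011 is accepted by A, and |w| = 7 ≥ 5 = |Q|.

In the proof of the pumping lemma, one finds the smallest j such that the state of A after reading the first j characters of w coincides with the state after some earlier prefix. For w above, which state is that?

Run of A on w = 0 0 1 0 0 1 1:
  step 0: S0  (start)
  step 1: S2  (read 0: S0→S2)
  step 2: S2  (read 0: S2→S2)   ← first repeat (S2 seen earlier)
  step 3: S4  (read 1: S2→S4)
  step 4: S4  (read 0: S4→S4)
  step 5: S4  (read 0: S4→S4)
  step 6: S1  (read 1: S4→S1)
  step 7: S3  (read 1: S1→S3)

The earliest repeat is at step j = 2: A is in S2, which it already visited at step i = 1.

S2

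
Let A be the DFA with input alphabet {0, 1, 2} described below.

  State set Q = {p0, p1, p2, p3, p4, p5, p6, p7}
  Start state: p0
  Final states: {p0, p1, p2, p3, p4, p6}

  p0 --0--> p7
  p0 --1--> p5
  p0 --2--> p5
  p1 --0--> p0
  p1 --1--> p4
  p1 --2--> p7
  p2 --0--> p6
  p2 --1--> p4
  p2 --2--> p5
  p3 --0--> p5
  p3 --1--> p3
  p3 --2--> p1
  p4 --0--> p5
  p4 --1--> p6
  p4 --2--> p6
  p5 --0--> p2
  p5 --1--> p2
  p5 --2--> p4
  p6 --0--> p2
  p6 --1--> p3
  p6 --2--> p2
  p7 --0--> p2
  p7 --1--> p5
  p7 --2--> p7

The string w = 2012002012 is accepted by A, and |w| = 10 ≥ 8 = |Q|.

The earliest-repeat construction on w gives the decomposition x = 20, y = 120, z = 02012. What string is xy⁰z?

2002012

xy⁰z = xz = 20·02012 = 2002012.
Reading y = 120 takes A from p2 back to p2, so after x the machine is still in p2, and z then leads to the accepting state p1. Hence 2002012 ∈ L(A).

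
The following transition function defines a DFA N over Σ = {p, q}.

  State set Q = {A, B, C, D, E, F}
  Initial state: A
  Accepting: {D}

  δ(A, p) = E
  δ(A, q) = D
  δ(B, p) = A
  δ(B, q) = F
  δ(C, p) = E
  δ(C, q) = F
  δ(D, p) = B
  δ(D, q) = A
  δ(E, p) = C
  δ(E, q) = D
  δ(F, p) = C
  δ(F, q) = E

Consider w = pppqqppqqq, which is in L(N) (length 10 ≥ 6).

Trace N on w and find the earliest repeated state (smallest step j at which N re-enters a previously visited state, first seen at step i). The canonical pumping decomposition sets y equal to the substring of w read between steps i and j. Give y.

State sequence: A -p-> E -p-> C -p-> E -q-> D -q-> A -p-> E -p-> C -q-> F -q-> E -q-> D
First repeat at step 3: E was already visited.

So i = 1, j = 3, giving x = w[0:1] = p, y = w[1:3] = pp, z = w[3:10] = qqppqqq.
Check: |xy| = 3 ≤ 6 and |y| = 2 ≥ 1. Reading y takes N from E back to E, so every xyⁱz is accepted.

pp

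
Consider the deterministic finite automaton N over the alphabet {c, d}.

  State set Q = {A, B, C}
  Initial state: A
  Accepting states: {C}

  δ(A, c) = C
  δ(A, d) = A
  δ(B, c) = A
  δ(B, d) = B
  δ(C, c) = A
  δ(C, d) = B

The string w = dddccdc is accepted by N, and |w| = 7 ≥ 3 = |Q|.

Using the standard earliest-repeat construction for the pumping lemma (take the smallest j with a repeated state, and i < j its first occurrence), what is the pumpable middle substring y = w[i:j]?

State sequence: A -d-> A -d-> A -d-> A -c-> C -c-> A -d-> A -c-> C
First repeat at step 1: A was already visited.

So i = 0, j = 1, giving x = w[0:0] = ε, y = w[0:1] = d, z = w[1:7] = ddccdc.
Check: |xy| = 1 ≤ 3 and |y| = 1 ≥ 1. Reading y takes N from A back to A, so every xyⁱz is accepted.
Since N has 3 states, any run of length ≥ 3 visits 3+1 states, so by pigeonhole some state repeats within the first 3 steps — that repeat gives the pumpable loop.

d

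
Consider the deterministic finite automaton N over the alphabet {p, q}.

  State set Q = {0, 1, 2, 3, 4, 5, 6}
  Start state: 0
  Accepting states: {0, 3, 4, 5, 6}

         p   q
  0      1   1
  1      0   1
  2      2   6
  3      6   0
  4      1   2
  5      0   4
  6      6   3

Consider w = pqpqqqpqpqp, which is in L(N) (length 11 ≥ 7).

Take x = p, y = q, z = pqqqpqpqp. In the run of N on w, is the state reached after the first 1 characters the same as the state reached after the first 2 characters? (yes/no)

yes

Run of N on the first 2 characters of w = p q:
  step 0: 0  (start)
  step 1: 1  (read p: 0→1)
  step 2: 1  (read q: 1→1)

After x (step 1): 1. After xy (step 2): 1.
They match, so y = q drives N around a cycle from 1 back to itself; pumping y any number of times keeps N in 1 before reading z, and xyⁱz ∈ L(N) for every i ≥ 0.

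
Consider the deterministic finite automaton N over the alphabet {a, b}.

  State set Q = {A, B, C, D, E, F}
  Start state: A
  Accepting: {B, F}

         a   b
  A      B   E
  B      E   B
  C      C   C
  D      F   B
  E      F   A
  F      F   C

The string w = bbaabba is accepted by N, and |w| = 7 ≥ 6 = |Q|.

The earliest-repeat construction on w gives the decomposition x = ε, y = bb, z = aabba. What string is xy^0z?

aabba

xy⁰z = xz = ε·aabba = aabba.
Reading y = bb takes N from A back to A, so after x the machine is still in A, and z then leads to the accepting state F. Hence aabba ∈ L(N).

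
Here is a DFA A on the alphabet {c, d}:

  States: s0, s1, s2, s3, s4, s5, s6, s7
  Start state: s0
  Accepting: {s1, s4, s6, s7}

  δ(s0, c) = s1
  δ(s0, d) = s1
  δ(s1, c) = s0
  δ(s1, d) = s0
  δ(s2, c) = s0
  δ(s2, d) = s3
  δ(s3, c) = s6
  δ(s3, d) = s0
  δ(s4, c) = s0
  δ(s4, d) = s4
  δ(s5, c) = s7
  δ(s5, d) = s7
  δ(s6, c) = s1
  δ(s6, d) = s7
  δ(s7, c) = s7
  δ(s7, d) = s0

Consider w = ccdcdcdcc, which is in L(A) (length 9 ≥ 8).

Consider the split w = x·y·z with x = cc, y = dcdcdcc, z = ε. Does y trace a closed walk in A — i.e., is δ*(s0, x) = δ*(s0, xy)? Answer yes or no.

no

Run of A on the first 9 characters of w = c c d c d c d c c:
  step 0: s0  (start)
  step 1: s1  (read c: s0→s1)
  step 2: s0  (read c: s1→s0)
  step 3: s1  (read d: s0→s1)
  step 4: s0  (read c: s1→s0)
  step 5: s1  (read d: s0→s1)
  step 6: s0  (read c: s1→s0)
  step 7: s1  (read d: s0→s1)
  step 8: s0  (read c: s1→s0)
  step 9: s1  (read c: s0→s1)

After x (step 2): s0. After xy (step 9): s1.
They differ (s0 ≠ s1), so y is not a cycle from the state after x; this split is not the one the pumping-lemma construction produces, and pumping y need not keep the string in L(A).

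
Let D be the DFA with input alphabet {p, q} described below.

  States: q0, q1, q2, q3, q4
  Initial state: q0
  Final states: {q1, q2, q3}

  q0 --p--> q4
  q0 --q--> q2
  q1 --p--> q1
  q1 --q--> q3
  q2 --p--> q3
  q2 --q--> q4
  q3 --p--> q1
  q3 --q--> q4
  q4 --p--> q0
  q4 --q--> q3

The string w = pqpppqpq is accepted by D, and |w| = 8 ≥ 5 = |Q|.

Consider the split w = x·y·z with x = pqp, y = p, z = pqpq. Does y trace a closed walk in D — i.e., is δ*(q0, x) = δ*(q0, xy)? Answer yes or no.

Run of D on the first 4 characters of w = p q p p:
  step 0: q0  (start)
  step 1: q4  (read p: q0→q4)
  step 2: q3  (read q: q4→q3)
  step 3: q1  (read p: q3→q1)
  step 4: q1  (read p: q1→q1)

After x (step 3): q1. After xy (step 4): q1.
They match, so y = p drives D around a cycle from q1 back to itself; pumping y any number of times keeps D in q1 before reading z, and xyⁱz ∈ L(D) for every i ≥ 0.

yes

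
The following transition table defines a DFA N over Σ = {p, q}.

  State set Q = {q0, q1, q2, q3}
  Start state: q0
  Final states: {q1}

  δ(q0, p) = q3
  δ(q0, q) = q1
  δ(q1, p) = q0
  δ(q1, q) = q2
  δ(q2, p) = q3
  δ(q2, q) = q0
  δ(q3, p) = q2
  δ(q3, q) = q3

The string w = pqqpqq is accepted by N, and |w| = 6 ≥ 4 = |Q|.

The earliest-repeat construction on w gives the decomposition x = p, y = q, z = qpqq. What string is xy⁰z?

xy⁰z = xz = p·qpqq = pqpqq.
Reading y = q takes N from q3 back to q3, so after x the machine is still in q3, and z then leads to the accepting state q1. Hence pqpqq ∈ L(N).

pqpqq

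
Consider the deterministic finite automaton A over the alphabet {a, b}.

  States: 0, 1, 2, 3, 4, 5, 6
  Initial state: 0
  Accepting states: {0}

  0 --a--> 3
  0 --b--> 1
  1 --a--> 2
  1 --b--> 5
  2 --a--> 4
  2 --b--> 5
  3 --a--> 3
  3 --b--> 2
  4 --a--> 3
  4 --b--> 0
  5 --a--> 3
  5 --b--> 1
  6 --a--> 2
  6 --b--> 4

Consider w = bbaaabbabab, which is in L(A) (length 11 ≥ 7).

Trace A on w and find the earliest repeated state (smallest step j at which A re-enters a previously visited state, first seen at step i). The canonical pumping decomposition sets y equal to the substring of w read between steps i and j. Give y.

Run of A on w = b b a a a b b a b a b:
  step 0: 0  (start)
  step 1: 1  (read b: 0→1)
  step 2: 5  (read b: 1→5)
  step 3: 3  (read a: 5→3)
  step 4: 3  (read a: 3→3)   ← first repeat (3 seen earlier)
  step 5: 3  (read a: 3→3)
  step 6: 2  (read b: 3→2)
  step 7: 5  (read b: 2→5)
  step 8: 3  (read a: 5→3)
  step 9: 2  (read b: 3→2)
  step 10: 4  (read a: 2→4)
  step 11: 0  (read b: 4→0)

So i = 3, j = 4, giving x = w[0:3] = bba, y = w[3:4] = a, z = w[4:11] = abbabab.
Check: |xy| = 4 ≤ 7 and |y| = 1 ≥ 1. Reading y takes A from 3 back to 3, so every xyⁱz is accepted.
Pumping length from the standard proof: p = 7 (the number of states). The repeated state found above gives |xy| = j ≤ 7 and |y| = j − i ≥ 1.

a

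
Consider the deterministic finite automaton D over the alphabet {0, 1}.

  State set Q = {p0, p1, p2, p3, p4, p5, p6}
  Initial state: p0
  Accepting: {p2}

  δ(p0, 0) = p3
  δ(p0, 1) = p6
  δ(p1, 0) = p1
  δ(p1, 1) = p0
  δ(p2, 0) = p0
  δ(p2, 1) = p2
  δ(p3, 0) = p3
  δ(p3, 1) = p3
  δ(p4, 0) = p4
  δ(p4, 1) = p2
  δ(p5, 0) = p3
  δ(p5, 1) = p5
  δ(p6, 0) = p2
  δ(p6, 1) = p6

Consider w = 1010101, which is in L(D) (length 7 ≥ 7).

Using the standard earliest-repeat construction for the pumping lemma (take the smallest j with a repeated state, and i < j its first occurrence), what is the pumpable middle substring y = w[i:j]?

1

State sequence: p0 -1-> p6 -0-> p2 -1-> p2 -0-> p0 -1-> p6 -0-> p2 -1-> p2
First repeat at step 3: p2 was already visited.

So i = 2, j = 3, giving x = w[0:2] = 10, y = w[2:3] = 1, z = w[3:7] = 0101.
Check: |xy| = 3 ≤ 7 and |y| = 1 ≥ 1. Reading y takes D from p2 back to p2, so every xyⁱz is accepted.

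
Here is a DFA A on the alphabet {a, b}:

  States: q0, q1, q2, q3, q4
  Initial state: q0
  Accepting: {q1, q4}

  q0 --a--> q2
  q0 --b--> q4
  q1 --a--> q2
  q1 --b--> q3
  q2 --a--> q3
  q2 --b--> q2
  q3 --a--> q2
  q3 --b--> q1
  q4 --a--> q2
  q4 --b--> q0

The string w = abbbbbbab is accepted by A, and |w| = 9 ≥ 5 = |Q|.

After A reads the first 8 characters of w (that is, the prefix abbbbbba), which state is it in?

q3

State sequence: q0 -a-> q2 -b-> q2 -b-> q2 -b-> q2 -b-> q2 -b-> q2 -b-> q2 -a-> q3

After reading 8 characters, A is in state q3.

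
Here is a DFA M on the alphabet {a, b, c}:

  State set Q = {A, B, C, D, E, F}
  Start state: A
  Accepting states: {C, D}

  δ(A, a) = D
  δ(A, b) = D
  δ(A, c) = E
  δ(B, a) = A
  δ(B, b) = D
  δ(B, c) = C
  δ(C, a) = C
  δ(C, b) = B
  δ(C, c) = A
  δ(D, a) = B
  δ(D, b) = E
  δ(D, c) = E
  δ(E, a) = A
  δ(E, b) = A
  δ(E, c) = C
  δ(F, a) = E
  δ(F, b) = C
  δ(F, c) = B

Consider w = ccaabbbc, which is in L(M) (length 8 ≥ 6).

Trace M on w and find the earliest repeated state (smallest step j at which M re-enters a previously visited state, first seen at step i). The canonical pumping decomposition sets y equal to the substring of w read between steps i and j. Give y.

a

State sequence: A -c-> E -c-> C -a-> C -a-> C -b-> B -b-> D -b-> E -c-> C
First repeat at step 3: C was already visited.

So i = 2, j = 3, giving x = w[0:2] = cc, y = w[2:3] = a, z = w[3:8] = abbbc.
Check: |xy| = 3 ≤ 6 and |y| = 1 ≥ 1. Reading y takes M from C back to C, so every xyⁱz is accepted.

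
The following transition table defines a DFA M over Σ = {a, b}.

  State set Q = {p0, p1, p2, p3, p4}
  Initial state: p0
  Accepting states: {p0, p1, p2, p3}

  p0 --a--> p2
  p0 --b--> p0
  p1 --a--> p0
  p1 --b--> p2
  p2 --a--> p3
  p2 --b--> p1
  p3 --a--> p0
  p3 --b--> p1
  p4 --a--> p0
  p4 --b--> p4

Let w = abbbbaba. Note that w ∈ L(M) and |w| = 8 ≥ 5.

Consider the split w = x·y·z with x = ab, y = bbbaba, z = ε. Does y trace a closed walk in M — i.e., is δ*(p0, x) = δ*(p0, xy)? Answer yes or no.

no

Run of M on the first 8 characters of w = a b b b b a b a:
  step 0: p0  (start)
  step 1: p2  (read a: p0→p2)
  step 2: p1  (read b: p2→p1)
  step 3: p2  (read b: p1→p2)
  step 4: p1  (read b: p2→p1)
  step 5: p2  (read b: p1→p2)
  step 6: p3  (read a: p2→p3)
  step 7: p1  (read b: p3→p1)
  step 8: p0  (read a: p1→p0)

After x (step 2): p1. After xy (step 8): p0.
They differ (p1 ≠ p0), so y is not a cycle from the state after x; this split is not the one the pumping-lemma construction produces, and pumping y need not keep the string in L(M).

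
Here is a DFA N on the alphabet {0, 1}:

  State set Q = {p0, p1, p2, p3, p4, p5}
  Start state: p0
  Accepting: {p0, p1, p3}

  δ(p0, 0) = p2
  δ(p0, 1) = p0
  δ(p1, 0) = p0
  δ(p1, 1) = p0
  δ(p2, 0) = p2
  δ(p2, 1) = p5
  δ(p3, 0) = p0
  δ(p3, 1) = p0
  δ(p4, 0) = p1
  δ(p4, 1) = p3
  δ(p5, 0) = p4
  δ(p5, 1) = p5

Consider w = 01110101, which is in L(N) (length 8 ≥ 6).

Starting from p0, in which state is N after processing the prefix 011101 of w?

p3

Run of N on the first 6 characters of w = 0 1 1 1 0 1:
  step 0: p0  (start)
  step 1: p2  (read 0: p0→p2)
  step 2: p5  (read 1: p2→p5)
  step 3: p5  (read 1: p5→p5)
  step 4: p5  (read 1: p5→p5)
  step 5: p4  (read 0: p5→p4)
  step 6: p3  (read 1: p4→p3)

After reading 6 characters, N is in state p3.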